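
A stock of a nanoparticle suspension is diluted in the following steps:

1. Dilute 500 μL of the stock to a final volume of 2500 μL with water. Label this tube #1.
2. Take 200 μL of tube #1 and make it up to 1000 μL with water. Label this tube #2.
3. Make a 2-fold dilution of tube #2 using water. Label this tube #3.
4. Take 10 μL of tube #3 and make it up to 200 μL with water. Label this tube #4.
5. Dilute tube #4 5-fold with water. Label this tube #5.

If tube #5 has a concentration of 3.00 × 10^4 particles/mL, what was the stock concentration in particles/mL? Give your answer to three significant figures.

1.50 × 10^8 particles/mL

Step 1: 500 μL brought to 2500 μL → factor 2500/500 = 5
Step 2: 200 μL brought to 1000 μL → factor 1000/200 = 5
Step 3: 2-fold → factor 2
Step 4: 10 μL brought to 200 μL → factor 200/10 = 20
Step 5: 5-fold → factor 5
Overall dilution factor = 5 × 5 × 2 × 20 × 5 = 5000
Stock = 3.00 × 10^4 particles/mL × 5000 = 1.50 × 10^8 particles/mL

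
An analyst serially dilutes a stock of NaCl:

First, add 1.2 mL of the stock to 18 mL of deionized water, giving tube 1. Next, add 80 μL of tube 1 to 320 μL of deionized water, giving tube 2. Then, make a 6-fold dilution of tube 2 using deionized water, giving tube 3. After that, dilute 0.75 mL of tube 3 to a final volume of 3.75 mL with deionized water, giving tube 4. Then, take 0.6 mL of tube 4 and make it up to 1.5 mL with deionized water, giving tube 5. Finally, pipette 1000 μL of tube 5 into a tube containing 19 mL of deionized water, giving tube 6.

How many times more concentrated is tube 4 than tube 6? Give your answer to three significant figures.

50.0

Step 1: 1.2 mL + 18 mL = 19.2 mL total → factor 19.2/1.2 = 16
Step 2: 80 μL + 320 μL = 400 μL total → factor 400/80 = 5
Step 3: 6-fold → factor 6
Step 4: 0.75 mL brought to 3.75 mL → factor 3.75/0.75 = 5
Step 5: 0.6 mL brought to 1.5 mL → factor 1.5/0.6 = 2.5
Step 6: 1000 μL + 19 mL = 20000 μL total → factor 20000/1000 = 20
Dilution factor to tube 4 = 2400; to tube 6 = 1.2 × 10^5
[tube 4]/[tube 6] = (factor to tube 6)/(factor to tube 4) = 1.2 × 10^5/2400 = 50.0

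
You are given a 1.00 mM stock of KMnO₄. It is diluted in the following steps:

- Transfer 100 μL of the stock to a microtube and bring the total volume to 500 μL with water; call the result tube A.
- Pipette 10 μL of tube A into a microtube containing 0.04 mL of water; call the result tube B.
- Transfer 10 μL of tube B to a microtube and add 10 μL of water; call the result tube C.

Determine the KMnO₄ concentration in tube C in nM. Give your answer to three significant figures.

2.00 × 10^4 nM

Step 1: 100 μL brought to 500 μL → factor 500/100 = 5
Step 2: 10 μL + 0.04 mL = 50 μL total → factor 50/10 = 5
Step 3: 10 μL + 10 μL = 20 μL total → factor 20/10 = 2
Overall dilution factor = 5 × 5 × 2 = 50
Final = 1.00 mM / 50 = 0.02000 mM = 2.00 × 10^4 nM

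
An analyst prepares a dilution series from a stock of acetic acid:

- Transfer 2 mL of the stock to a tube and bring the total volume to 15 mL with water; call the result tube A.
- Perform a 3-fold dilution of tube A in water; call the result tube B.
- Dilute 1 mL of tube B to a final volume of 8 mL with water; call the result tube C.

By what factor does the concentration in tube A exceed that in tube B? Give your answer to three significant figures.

Step 1: 2 mL brought to 15 mL → factor 15/2 = 7.5
Step 2: 3-fold → factor 3
Dilution factor to tube A = 7.5; to tube B = 22.5
[tube A]/[tube B] = (factor to tube B)/(factor to tube A) = 22.5/7.5 = 3.00

3.00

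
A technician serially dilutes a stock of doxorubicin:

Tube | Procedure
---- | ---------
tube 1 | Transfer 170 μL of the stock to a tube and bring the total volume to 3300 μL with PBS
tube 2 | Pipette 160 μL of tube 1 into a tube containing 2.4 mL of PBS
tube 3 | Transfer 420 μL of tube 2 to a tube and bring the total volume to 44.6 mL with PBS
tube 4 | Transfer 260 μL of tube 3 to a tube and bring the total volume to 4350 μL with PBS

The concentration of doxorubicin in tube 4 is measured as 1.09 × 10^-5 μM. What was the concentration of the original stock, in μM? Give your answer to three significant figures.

6.01 μM

Step 1: 170 μL brought to 3300 μL → factor 3300/170 = 19.412
Step 2: 160 μL + 2.4 mL = 2560 μL total → factor 2560/160 = 16
Step 3: 420 μL brought to 44.6 mL → factor 44600/420 = 106.19
Step 4: 260 μL brought to 4350 μL → factor 4350/260 = 16.731
Overall dilution factor = 19.412 × 16 × 106.19 × 16.731 = 5.5181 × 10^5
Stock = 1.09 × 10^-5 μM × 5.5181 × 10^5 = 6.01 μM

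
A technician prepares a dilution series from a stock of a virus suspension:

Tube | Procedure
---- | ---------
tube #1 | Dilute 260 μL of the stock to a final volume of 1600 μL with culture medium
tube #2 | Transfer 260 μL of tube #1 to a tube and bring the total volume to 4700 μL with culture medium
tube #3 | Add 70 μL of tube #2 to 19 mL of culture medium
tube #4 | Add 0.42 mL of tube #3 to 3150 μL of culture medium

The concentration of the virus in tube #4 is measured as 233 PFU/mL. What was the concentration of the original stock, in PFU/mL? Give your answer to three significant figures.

Step 1: 260 μL brought to 1600 μL → factor 1600/260 = 6.1538
Step 2: 260 μL brought to 4700 μL → factor 4700/260 = 18.077
Step 3: 70 μL + 19 mL = 19070 μL total → factor 19070/70 = 272.43
Step 4: 0.42 mL + 3150 μL = 3.57 mL total → factor 3.57/0.42 = 8.5
Overall dilution factor = 6.1538 × 18.077 × 272.43 × 8.5 = 2.576 × 10^5
Stock = 233 PFU/mL × 2.576 × 10^5 = 6.00 × 10^7 PFU/mL

6.00 × 10^7 PFU/mL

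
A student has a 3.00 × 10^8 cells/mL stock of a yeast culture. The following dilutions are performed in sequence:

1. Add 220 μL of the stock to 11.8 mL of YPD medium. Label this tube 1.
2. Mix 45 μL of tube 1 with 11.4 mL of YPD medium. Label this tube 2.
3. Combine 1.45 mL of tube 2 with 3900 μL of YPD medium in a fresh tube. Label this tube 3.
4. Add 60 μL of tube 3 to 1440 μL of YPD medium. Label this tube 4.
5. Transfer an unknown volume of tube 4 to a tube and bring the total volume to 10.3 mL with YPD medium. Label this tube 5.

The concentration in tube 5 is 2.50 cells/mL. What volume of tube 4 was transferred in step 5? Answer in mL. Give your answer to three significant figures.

Step 1: 220 μL + 11.8 mL = 12020 μL total → factor 12020/220 = 54.636
Step 2: 45 μL + 11.4 mL = 11445 μL total → factor 11445/45 = 254.33
Step 3: 1.45 mL + 3900 μL = 5.35 mL total → factor 5.35/1.45 = 3.6897
Step 4: 60 μL + 1440 μL = 1500 μL total → factor 1500/60 = 25
Step 5: v brought to 10.3 mL → factor = 10.3 mL/v
Product of known-step factors = 1.2818 × 10^6
Overall factor = 3.00 × 10^8 cells/mL / (2.50 cells/mL) = 1.2 × 10^8
Step-5 factor = 1.2 × 10^8 / 1.2818 × 10^6 = 93.62
v = 10.3 mL / 93.62 = 0.110 mL

0.110 mL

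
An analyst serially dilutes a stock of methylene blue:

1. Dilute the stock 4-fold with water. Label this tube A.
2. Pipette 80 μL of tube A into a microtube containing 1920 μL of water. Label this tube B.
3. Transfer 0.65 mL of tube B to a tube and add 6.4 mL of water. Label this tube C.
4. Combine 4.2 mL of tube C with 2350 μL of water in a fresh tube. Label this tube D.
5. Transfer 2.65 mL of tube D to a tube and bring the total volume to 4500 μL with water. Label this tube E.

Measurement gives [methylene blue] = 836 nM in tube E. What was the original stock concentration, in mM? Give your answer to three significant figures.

Step 1: 4-fold → factor 4
Step 2: 80 μL + 1920 μL = 2000 μL total → factor 2000/80 = 25
Step 3: 0.65 mL + 6.4 mL = 7.05 mL total → factor 7.05/0.65 = 10.846
Step 4: 4.2 mL + 2350 μL = 6.55 mL total → factor 6.55/4.2 = 1.5595
Step 5: 2.65 mL brought to 4500 μL → factor 4.5/2.65 = 1.6981
Overall dilution factor = 4 × 25 × 10.846 × 1.5595 × 1.6981 = 2872.3
Stock = 836 nM × 2872.3 = 2.401 × 10^6 nM = 2.40 mM

2.40 mM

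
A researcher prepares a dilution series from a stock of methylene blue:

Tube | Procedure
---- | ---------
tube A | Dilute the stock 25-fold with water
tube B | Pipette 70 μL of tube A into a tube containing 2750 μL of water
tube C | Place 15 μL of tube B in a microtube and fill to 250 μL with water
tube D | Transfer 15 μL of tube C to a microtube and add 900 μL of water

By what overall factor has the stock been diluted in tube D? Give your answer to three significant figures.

1.02 × 10^6

Step 1: 25-fold → factor 25
Step 2: 70 μL + 2750 μL = 2820 μL total → factor 2820/70 = 40.286
Step 3: 15 μL brought to 250 μL → factor 250/15 = 16.667
Step 4: 15 μL + 900 μL = 915 μL total → factor 915/15 = 61
Overall dilution factor = 25 × 40.286 × 16.667 × 61 = 1.0239 × 10^6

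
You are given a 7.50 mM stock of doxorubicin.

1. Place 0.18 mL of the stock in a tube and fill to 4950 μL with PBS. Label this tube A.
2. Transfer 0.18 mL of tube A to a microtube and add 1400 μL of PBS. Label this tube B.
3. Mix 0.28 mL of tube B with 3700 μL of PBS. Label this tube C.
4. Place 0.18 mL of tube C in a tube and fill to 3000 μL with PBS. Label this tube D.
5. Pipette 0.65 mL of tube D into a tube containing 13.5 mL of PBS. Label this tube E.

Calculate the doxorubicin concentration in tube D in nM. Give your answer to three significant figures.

Step 1: 0.18 mL brought to 4950 μL → factor 4.95/0.18 = 27.5
Step 2: 0.18 mL + 1400 μL = 1.58 mL total → factor 1.58/0.18 = 8.7778
Step 3: 0.28 mL + 3700 μL = 3.98 mL total → factor 3.98/0.28 = 14.214
Step 4: 0.18 mL brought to 3000 μL → factor 3/0.18 = 16.667
Dilution factor through tube D = 27.5 × 8.7778 × 14.214 × 16.667 = 57186
[tube D] = 7.50 mM / 57186 = 0.0001312 mM = 131 nM

131 nM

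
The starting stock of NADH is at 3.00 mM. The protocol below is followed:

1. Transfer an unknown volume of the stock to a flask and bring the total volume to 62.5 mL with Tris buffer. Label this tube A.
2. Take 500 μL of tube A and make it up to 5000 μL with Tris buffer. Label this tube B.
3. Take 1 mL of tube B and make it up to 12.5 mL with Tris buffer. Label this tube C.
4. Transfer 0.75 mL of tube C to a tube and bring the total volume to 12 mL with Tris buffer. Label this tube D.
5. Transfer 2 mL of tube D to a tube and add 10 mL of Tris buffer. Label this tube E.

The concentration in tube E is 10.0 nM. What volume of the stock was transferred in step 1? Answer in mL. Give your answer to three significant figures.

Step 1: v brought to 62.5 mL → factor = 62.5 mL/v
Step 2: 500 μL brought to 5000 μL → factor 5000/500 = 10
Step 3: 1 mL brought to 12.5 mL → factor 12.5/1 = 12.5
Step 4: 0.75 mL brought to 12 mL → factor 12/0.75 = 16
Step 5: 2 mL + 10 mL = 12 mL total → factor 12/2 = 6
Product of known-step factors = 12000
Overall factor = 3.00 mM / (10.0 nM) = 3 × 10^5
Step-1 factor = 3 × 10^5 / 12000 = 25
v = 62.5 mL / 25 = 2.50 mL

2.50 mL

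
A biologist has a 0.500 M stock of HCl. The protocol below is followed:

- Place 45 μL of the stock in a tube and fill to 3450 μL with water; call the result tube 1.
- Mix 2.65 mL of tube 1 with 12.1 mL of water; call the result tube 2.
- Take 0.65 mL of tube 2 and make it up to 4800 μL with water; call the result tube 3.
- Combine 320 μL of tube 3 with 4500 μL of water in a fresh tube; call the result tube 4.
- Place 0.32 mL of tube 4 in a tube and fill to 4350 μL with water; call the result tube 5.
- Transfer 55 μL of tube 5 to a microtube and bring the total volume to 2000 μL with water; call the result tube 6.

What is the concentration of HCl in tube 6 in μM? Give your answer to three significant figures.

0.0213 μM

Step 1: 45 μL brought to 3450 μL → factor 3450/45 = 76.667
Step 2: 2.65 mL + 12.1 mL = 14.75 mL total → factor 14.75/2.65 = 5.566
Step 3: 0.65 mL brought to 4800 μL → factor 4.8/0.65 = 7.3846
Step 4: 320 μL + 4500 μL = 4820 μL total → factor 4820/320 = 15.062
Step 5: 0.32 mL brought to 4350 μL → factor 4.35/0.32 = 13.594
Step 6: 55 μL brought to 2000 μL → factor 2000/55 = 36.364
Overall dilution factor = 76.667 × 5.566 × 7.3846 × 15.062 × 13.594 × 36.364 = 2.3463 × 10^7
Final = 0.500 M / 2.3463 × 10^7 = 2.131 × 10^-8 M = 0.0213 μM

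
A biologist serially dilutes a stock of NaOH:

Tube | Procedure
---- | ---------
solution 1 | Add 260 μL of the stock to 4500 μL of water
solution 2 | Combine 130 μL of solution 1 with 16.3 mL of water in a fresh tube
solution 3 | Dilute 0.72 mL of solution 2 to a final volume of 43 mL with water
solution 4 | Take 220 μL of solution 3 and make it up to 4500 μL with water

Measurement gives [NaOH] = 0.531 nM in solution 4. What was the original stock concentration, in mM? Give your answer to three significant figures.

Step 1: 260 μL + 4500 μL = 4760 μL total → factor 4760/260 = 18.308
Step 2: 130 μL + 16.3 mL = 16430 μL total → factor 16430/130 = 126.38
Step 3: 0.72 mL brought to 43 mL → factor 43/0.72 = 59.722
Step 4: 220 μL brought to 4500 μL → factor 4500/220 = 20.455
Overall dilution factor = 18.308 × 126.38 × 59.722 × 20.455 = 2.8265 × 10^6
Stock = 0.531 nM × 2.8265 × 10^6 = 1.501 × 10^6 nM = 1.50 mM

1.50 mM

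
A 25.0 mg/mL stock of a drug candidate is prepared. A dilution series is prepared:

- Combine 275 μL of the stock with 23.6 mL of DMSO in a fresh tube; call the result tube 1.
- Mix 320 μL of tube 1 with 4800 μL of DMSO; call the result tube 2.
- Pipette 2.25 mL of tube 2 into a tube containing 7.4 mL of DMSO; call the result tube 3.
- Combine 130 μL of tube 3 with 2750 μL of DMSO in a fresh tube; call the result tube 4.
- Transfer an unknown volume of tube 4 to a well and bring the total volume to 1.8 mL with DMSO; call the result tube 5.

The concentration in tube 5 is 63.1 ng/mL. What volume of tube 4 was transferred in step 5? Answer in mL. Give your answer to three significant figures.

0.600 mL

Step 1: 275 μL + 23.6 mL = 23875 μL total → factor 23875/275 = 86.818
Step 2: 320 μL + 4800 μL = 5120 μL total → factor 5120/320 = 16
Step 3: 2.25 mL + 7.4 mL = 9.65 mL total → factor 9.65/2.25 = 4.2889
Step 4: 130 μL + 2750 μL = 2880 μL total → factor 2880/130 = 22.154
Step 5: v brought to 1.8 mL → factor = 1.8 mL/v
Product of known-step factors = 1.3199 × 10^5
Overall factor = 25.0 mg/mL / (63.1 ng/mL) = 3.962 × 10^5
Step-5 factor = 3.962 × 10^5 / 1.3199 × 10^5 = 3.0018
v = 1.8 mL / 3.0018 = 0.600 mL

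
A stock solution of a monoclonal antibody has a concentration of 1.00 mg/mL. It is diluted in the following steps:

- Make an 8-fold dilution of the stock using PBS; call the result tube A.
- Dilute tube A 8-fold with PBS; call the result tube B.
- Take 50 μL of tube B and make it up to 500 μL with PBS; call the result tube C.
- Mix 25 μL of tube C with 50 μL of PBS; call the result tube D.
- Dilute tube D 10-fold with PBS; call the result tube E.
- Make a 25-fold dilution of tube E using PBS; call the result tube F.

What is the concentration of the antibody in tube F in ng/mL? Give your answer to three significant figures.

2.08 ng/mL

Step 1: 8-fold → factor 8
Step 2: 8-fold → factor 8
Step 3: 50 μL brought to 500 μL → factor 500/50 = 10
Step 4: 25 μL + 50 μL = 75 μL total → factor 75/25 = 3
Step 5: 10-fold → factor 10
Step 6: 25-fold → factor 25
Overall dilution factor = 8 × 8 × 10 × 3 × 10 × 25 = 4.8 × 10^5
Final = 1.00 mg/mL / 4.8 × 10^5 = 2.083 × 10^-6 mg/mL = 2.08 ng/mL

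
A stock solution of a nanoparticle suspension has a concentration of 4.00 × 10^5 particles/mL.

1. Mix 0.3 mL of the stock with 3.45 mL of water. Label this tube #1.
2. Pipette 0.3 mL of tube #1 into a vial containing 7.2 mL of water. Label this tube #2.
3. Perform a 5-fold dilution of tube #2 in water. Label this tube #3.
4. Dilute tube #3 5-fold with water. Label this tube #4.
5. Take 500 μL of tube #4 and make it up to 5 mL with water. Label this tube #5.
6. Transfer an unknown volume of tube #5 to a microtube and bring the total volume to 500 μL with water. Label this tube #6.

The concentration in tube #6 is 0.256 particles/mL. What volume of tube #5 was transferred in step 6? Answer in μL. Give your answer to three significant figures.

Step 1: 0.3 mL + 3.45 mL = 3.75 mL total → factor 3.75/0.3 = 12.5
Step 2: 0.3 mL + 7.2 mL = 7.5 mL total → factor 7.5/0.3 = 25
Step 3: 5-fold → factor 5
Step 4: 5-fold → factor 5
Step 5: 500 μL brought to 5 mL → factor 5000/500 = 10
Step 6: v brought to 500 μL → factor = 500 μL/v
Product of known-step factors = 78125
Overall factor = 4.00 × 10^5 particles/mL / (0.256 particles/mL) = 1.5625 × 10^6
Step-6 factor = 1.5625 × 10^6 / 78125 = 20
v = 500 μL / 20 = 25.0 μL

25.0 μL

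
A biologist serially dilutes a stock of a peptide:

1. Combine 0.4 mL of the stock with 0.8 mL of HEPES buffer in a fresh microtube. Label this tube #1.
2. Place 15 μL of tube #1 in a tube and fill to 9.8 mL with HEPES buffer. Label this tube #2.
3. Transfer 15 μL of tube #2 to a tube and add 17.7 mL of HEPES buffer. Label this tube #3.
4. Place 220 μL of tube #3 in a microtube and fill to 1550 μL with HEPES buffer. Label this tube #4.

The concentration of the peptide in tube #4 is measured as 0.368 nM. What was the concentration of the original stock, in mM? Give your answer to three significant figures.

Step 1: 0.4 mL + 0.8 mL = 1.2 mL total → factor 1.2/0.4 = 3
Step 2: 15 μL brought to 9.8 mL → factor 9800/15 = 653.33
Step 3: 15 μL + 17.7 mL = 17715 μL total → factor 17715/15 = 1181
Step 4: 220 μL brought to 1550 μL → factor 1550/220 = 7.0455
Overall dilution factor = 3 × 653.33 × 1181 × 7.0455 = 1.6309 × 10^7
Stock = 0.368 nM × 1.6309 × 10^7 = 6.002 × 10^6 nM = 6.00 mM

6.00 mM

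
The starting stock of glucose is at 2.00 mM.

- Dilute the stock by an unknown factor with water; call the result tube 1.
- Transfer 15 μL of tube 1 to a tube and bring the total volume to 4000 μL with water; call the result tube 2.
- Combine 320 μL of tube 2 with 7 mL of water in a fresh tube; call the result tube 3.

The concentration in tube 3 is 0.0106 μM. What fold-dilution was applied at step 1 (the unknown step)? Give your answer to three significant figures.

30.9-fold

Step 1: unknown factor x
Step 2: 15 μL brought to 4000 μL → factor 4000/15 = 266.67
Step 3: 320 μL + 7 mL = 7320 μL total → factor 7320/320 = 22.875
Product of known-step factors = 6100
Overall factor = 2.00 mM / (0.0106 μM) = 1.8868 × 10^5
x = 1.8868 × 10^5 / 6100 = 30.9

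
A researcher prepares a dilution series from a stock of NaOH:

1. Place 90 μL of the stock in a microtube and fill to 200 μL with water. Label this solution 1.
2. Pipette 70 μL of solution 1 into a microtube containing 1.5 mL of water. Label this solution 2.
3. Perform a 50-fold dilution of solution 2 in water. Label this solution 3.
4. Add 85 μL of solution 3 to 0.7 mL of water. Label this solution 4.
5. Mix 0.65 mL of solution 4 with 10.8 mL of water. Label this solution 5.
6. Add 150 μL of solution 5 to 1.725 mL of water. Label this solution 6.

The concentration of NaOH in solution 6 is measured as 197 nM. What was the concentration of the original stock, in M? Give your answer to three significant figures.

Step 1: 90 μL brought to 200 μL → factor 200/90 = 2.2222
Step 2: 70 μL + 1.5 mL = 1570 μL total → factor 1570/70 = 22.429
Step 3: 50-fold → factor 50
Step 4: 85 μL + 0.7 mL = 785 μL total → factor 785/85 = 9.2353
Step 5: 0.65 mL + 10.8 mL = 11.45 mL total → factor 11.45/0.65 = 17.615
Step 6: 150 μL + 1.725 mL = 1875 μL total → factor 1875/150 = 12.5
Overall dilution factor = 2.2222 × 22.429 × 50 × 9.2353 × 17.615 × 12.5 = 5.0677 × 10^6
Stock = 197 nM × 5.0677 × 10^6 = 9.983 × 10^8 nM = 0.998 M

0.998 M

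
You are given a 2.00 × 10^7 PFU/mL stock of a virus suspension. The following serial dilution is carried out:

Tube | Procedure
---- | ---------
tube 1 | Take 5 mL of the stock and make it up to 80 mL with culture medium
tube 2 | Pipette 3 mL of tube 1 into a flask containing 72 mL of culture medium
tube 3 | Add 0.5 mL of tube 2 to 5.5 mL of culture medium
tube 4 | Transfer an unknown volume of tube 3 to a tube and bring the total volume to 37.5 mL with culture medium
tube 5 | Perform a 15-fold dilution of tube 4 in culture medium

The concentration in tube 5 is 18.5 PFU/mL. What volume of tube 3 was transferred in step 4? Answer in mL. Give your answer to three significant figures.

2.50 mL

Step 1: 5 mL brought to 80 mL → factor 80/5 = 16
Step 2: 3 mL + 72 mL = 75 mL total → factor 75/3 = 25
Step 3: 0.5 mL + 5.5 mL = 6 mL total → factor 6/0.5 = 12
Step 4: v brought to 37.5 mL → factor = 37.5 mL/v
Step 5: 15-fold → factor 15
Product of known-step factors = 72000
Overall factor = 2.00 × 10^7 PFU/mL / (18.5 PFU/mL) = 1.0811 × 10^6
Step-4 factor = 1.0811 × 10^6 / 72000 = 15.015
v = 37.5 mL / 15.015 = 2.50 mL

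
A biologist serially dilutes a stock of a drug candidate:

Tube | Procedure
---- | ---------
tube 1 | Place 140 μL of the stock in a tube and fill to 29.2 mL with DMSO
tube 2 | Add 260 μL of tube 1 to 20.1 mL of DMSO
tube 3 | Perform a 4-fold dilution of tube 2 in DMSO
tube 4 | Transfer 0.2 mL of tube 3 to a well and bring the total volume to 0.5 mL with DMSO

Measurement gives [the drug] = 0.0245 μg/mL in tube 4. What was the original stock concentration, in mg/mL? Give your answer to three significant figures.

Step 1: 140 μL brought to 29.2 mL → factor 29200/140 = 208.57
Step 2: 260 μL + 20.1 mL = 20360 μL total → factor 20360/260 = 78.308
Step 3: 4-fold → factor 4
Step 4: 0.2 mL brought to 0.5 mL → factor 0.5/0.2 = 2.5
Overall dilution factor = 208.57 × 78.308 × 4 × 2.5 = 1.6333 × 10^5
Stock = 0.0245 μg/mL × 1.6333 × 10^5 = 4002 μg/mL = 4.00 mg/mL

4.00 mg/mL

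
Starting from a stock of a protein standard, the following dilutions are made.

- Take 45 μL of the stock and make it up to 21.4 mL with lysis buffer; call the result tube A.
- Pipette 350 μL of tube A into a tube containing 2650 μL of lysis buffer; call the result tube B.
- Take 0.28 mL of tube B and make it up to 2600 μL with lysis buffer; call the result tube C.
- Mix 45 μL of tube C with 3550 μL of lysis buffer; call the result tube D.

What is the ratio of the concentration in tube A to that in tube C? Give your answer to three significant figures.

Step 1: 45 μL brought to 21.4 mL → factor 21400/45 = 475.56
Step 2: 350 μL + 2650 μL = 3000 μL total → factor 3000/350 = 8.5714
Step 3: 0.28 mL brought to 2600 μL → factor 2.6/0.28 = 9.2857
Dilution factor to tube A = 475.56; to tube C = 37850
[tube A]/[tube C] = (factor to tube C)/(factor to tube A) = 37850/475.56 = 79.6

79.6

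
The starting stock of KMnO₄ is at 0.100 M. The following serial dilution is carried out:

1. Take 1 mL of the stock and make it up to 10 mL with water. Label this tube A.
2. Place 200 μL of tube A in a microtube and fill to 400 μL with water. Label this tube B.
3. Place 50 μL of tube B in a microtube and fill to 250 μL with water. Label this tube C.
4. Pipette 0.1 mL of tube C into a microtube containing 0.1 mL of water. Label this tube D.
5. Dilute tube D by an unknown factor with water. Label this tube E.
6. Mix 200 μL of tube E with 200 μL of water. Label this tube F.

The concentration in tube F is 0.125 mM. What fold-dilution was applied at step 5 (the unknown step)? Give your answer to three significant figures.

2.00-fold

Step 1: 1 mL brought to 10 mL → factor 10/1 = 10
Step 2: 200 μL brought to 400 μL → factor 400/200 = 2
Step 3: 50 μL brought to 250 μL → factor 250/50 = 5
Step 4: 0.1 mL + 0.1 mL = 0.2 mL total → factor 0.2/0.1 = 2
Step 5: unknown factor x
Step 6: 200 μL + 200 μL = 400 μL total → factor 400/200 = 2
Product of known-step factors = 400
Overall factor = 0.100 M / (0.125 mM) = 800
x = 800 / 400 = 2.00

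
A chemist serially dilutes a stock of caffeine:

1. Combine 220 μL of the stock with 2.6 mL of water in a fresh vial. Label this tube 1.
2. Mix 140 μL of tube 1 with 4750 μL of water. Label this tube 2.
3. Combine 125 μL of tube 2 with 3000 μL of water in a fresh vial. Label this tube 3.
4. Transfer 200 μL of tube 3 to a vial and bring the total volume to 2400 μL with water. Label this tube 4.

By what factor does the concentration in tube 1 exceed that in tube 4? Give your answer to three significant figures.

Step 1: 220 μL + 2.6 mL = 2820 μL total → factor 2820/220 = 12.818
Step 2: 140 μL + 4750 μL = 4890 μL total → factor 4890/140 = 34.929
Step 3: 125 μL + 3000 μL = 3125 μL total → factor 3125/125 = 25
Step 4: 200 μL brought to 2400 μL → factor 2400/200 = 12
Dilution factor to tube 1 = 12.818; to tube 4 = 1.3432 × 10^5
[tube 1]/[tube 4] = (factor to tube 4)/(factor to tube 1) = 1.3432 × 10^5/12.818 = 1.05 × 10^4

1.05 × 10^4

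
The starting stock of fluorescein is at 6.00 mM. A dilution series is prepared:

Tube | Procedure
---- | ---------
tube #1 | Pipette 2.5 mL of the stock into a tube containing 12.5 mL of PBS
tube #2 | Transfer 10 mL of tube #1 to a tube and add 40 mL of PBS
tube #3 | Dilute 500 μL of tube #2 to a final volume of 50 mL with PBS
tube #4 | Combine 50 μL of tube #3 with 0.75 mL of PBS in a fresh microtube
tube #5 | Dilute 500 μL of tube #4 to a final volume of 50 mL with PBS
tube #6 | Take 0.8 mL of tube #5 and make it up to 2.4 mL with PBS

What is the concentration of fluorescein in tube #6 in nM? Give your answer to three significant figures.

Step 1: 2.5 mL + 12.5 mL = 15 mL total → factor 15/2.5 = 6
Step 2: 10 mL + 40 mL = 50 mL total → factor 50/10 = 5
Step 3: 500 μL brought to 50 mL → factor 50000/500 = 100
Step 4: 50 μL + 0.75 mL = 800 μL total → factor 800/50 = 16
Step 5: 500 μL brought to 50 mL → factor 50000/500 = 100
Step 6: 0.8 mL brought to 2.4 mL → factor 2.4/0.8 = 3
Overall dilution factor = 6 × 5 × 100 × 16 × 100 × 3 = 1.44 × 10^7
Final = 6.00 mM / 1.44 × 10^7 = 4.167 × 10^-7 mM = 0.417 nM

0.417 nM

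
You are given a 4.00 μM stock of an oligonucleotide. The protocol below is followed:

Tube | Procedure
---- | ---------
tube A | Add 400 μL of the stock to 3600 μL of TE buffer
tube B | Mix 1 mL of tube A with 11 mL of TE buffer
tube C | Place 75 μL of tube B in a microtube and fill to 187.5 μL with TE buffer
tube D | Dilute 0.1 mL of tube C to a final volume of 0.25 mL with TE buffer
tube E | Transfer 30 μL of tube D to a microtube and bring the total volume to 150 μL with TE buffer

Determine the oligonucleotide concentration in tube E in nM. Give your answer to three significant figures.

Step 1: 400 μL + 3600 μL = 4000 μL total → factor 4000/400 = 10
Step 2: 1 mL + 11 mL = 12 mL total → factor 12/1 = 12
Step 3: 75 μL brought to 187.5 μL → factor 187.5/75 = 2.5
Step 4: 0.1 mL brought to 0.25 mL → factor 0.25/0.1 = 2.5
Step 5: 30 μL brought to 150 μL → factor 150/30 = 5
Overall dilution factor = 10 × 12 × 2.5 × 2.5 × 5 = 3750
Final = 4.00 μM / 3750 = 0.001067 μM = 1.07 nM

1.07 nM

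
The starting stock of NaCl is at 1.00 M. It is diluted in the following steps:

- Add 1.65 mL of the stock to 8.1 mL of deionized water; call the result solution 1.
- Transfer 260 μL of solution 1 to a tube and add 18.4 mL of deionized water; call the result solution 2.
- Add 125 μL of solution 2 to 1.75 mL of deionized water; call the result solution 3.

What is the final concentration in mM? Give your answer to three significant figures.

Step 1: 1.65 mL + 8.1 mL = 9.75 mL total → factor 9.75/1.65 = 5.9091
Step 2: 260 μL + 18.4 mL = 18660 μL total → factor 18660/260 = 71.769
Step 3: 125 μL + 1.75 mL = 1875 μL total → factor 1875/125 = 15
Overall dilution factor = 5.9091 × 71.769 × 15 = 6361.4
Final = 1.00 M / 6361.4 = 0.0001572 M = 0.157 mM

0.157 mM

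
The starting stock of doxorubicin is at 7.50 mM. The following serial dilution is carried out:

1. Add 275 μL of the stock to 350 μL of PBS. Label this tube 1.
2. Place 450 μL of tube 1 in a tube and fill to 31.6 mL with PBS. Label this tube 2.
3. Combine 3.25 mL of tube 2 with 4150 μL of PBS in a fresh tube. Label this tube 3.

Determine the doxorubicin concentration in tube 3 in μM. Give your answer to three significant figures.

20.6 μM

Step 1: 275 μL + 350 μL = 625 μL total → factor 625/275 = 2.2727
Step 2: 450 μL brought to 31.6 mL → factor 31600/450 = 70.222
Step 3: 3.25 mL + 4150 μL = 7.4 mL total → factor 7.4/3.25 = 2.2769
Overall dilution factor = 2.2727 × 70.222 × 2.2769 = 363.39
Final = 7.50 mM / 363.39 = 0.02064 mM = 20.6 μM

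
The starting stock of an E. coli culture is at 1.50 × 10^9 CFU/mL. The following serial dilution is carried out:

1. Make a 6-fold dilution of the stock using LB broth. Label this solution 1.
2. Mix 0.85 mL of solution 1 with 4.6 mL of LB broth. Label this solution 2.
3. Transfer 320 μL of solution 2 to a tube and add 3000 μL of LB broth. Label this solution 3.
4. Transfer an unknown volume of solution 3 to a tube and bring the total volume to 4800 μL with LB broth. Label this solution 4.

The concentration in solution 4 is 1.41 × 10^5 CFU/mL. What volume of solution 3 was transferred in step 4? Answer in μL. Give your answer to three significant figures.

Step 1: 6-fold → factor 6
Step 2: 0.85 mL + 4.6 mL = 5.45 mL total → factor 5.45/0.85 = 6.4118
Step 3: 320 μL + 3000 μL = 3320 μL total → factor 3320/320 = 10.375
Step 4: v brought to 4800 μL → factor = 4800 μL/v
Product of known-step factors = 399.13
Overall factor = 1.50 × 10^9 CFU/mL / (1.41 × 10^5 CFU/mL) = 10638
Step-4 factor = 10638 / 399.13 = 26.654
v = 4800 μL / 26.654 = 180 μL

180 μL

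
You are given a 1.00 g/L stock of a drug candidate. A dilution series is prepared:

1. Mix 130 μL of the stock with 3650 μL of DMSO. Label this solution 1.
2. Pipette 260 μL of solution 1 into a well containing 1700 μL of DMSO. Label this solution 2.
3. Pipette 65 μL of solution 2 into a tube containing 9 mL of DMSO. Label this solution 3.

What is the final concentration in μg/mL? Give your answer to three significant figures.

0.0327 μg/mL

Step 1: 130 μL + 3650 μL = 3780 μL total → factor 3780/130 = 29.077
Step 2: 260 μL + 1700 μL = 1960 μL total → factor 1960/260 = 7.5385
Step 3: 65 μL + 9 mL = 9065 μL total → factor 9065/65 = 139.46
Overall dilution factor = 29.077 × 7.5385 × 139.46 = 30569
Final = 1.00 g/L / 30569 = 3.271 × 10^-5 g/L = 0.0327 μg/mL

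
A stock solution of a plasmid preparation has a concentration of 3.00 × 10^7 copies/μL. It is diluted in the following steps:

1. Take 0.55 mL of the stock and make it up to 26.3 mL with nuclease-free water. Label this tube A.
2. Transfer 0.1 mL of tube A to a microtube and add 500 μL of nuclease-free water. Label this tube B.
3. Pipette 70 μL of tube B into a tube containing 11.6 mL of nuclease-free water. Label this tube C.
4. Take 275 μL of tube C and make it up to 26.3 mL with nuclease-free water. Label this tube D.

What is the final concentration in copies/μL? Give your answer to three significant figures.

Step 1: 0.55 mL brought to 26.3 mL → factor 26.3/0.55 = 47.818
Step 2: 0.1 mL + 500 μL = 0.6 mL total → factor 0.6/0.1 = 6
Step 3: 70 μL + 11.6 mL = 11670 μL total → factor 11670/70 = 166.71
Step 4: 275 μL brought to 26.3 mL → factor 26300/275 = 95.636
Overall dilution factor = 47.818 × 6 × 166.71 × 95.636 = 4.5745 × 10^6
Final = 3.00 × 10^7 copies/μL / 4.5745 × 10^6 = 6.56 copies/μL

6.56 copies/μL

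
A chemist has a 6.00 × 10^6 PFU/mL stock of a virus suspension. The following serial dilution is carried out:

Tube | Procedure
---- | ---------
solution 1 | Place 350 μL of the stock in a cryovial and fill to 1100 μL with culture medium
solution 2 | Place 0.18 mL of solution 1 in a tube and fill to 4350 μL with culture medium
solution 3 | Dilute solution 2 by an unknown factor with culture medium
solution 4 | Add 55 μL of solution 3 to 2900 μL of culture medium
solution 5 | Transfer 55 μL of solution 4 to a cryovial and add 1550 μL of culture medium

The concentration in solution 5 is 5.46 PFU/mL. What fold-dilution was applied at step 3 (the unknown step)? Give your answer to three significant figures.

Step 1: 350 μL brought to 1100 μL → factor 1100/350 = 3.1429
Step 2: 0.18 mL brought to 4350 μL → factor 4.35/0.18 = 24.167
Step 3: unknown factor x
Step 4: 55 μL + 2900 μL = 2955 μL total → factor 2955/55 = 53.727
Step 5: 55 μL + 1550 μL = 1605 μL total → factor 1605/55 = 29.182
Product of known-step factors = 1.1908 × 10^5
Overall factor = 6.00 × 10^6 PFU/mL / (5.46 PFU/mL) = 1.0989 × 10^6
x = 1.0989 × 10^6 / 1.1908 × 10^5 = 9.23

9.23-fold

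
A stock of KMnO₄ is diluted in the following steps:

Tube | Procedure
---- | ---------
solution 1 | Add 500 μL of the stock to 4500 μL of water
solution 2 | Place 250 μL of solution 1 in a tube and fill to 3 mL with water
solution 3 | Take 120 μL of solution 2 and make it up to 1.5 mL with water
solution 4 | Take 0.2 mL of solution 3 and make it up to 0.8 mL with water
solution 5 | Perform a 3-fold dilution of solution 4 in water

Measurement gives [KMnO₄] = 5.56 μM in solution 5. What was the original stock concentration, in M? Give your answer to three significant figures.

0.100 M

Step 1: 500 μL + 4500 μL = 5000 μL total → factor 5000/500 = 10
Step 2: 250 μL brought to 3 mL → factor 3000/250 = 12
Step 3: 120 μL brought to 1.5 mL → factor 1500/120 = 12.5
Step 4: 0.2 mL brought to 0.8 mL → factor 0.8/0.2 = 4
Step 5: 3-fold → factor 3
Overall dilution factor = 10 × 12 × 12.5 × 4 × 3 = 18000
Stock = 5.56 μM × 18000 = 1.001 × 10^5 μM = 0.100 M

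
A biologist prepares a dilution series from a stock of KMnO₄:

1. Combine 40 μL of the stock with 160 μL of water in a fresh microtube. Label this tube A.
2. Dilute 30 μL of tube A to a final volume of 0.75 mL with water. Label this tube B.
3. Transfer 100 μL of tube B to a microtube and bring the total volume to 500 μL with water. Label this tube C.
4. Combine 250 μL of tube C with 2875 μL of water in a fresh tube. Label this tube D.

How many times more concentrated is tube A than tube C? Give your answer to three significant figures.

Step 1: 40 μL + 160 μL = 200 μL total → factor 200/40 = 5
Step 2: 30 μL brought to 0.75 mL → factor 750/30 = 25
Step 3: 100 μL brought to 500 μL → factor 500/100 = 5
Dilution factor to tube A = 5; to tube C = 625
[tube A]/[tube C] = (factor to tube C)/(factor to tube A) = 625/5 = 125

125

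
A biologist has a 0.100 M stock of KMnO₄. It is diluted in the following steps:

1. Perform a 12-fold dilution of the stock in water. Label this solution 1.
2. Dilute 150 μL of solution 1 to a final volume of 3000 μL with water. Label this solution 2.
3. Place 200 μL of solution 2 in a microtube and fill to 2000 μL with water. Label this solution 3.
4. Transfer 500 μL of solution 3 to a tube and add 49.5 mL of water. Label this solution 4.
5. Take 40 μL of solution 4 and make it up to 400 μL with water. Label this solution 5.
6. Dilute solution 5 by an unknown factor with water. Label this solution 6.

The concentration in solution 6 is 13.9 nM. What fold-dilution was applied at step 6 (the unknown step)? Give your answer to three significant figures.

Step 1: 12-fold → factor 12
Step 2: 150 μL brought to 3000 μL → factor 3000/150 = 20
Step 3: 200 μL brought to 2000 μL → factor 2000/200 = 10
Step 4: 500 μL + 49.5 mL = 50000 μL total → factor 50000/500 = 100
Step 5: 40 μL brought to 400 μL → factor 400/40 = 10
Step 6: unknown factor x
Product of known-step factors = 2.4 × 10^6
Overall factor = 0.100 M / (13.9 nM) = 7.1942 × 10^6
x = 7.1942 × 10^6 / 2.4 × 10^6 = 3.00

3.00-fold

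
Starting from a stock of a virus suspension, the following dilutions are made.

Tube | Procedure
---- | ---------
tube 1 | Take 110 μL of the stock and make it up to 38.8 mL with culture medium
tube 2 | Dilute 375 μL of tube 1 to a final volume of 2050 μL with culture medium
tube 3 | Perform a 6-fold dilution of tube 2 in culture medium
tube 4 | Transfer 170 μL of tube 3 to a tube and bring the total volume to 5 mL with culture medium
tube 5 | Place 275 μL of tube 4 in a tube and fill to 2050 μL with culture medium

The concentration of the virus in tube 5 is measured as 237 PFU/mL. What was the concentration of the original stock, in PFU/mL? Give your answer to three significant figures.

6.01 × 10^8 PFU/mL

Step 1: 110 μL brought to 38.8 mL → factor 38800/110 = 352.73
Step 2: 375 μL brought to 2050 μL → factor 2050/375 = 5.4667
Step 3: 6-fold → factor 6
Step 4: 170 μL brought to 5 mL → factor 5000/170 = 29.412
Step 5: 275 μL brought to 2050 μL → factor 2050/275 = 7.4545
Overall dilution factor = 352.73 × 5.4667 × 6 × 29.412 × 7.4545 = 2.5366 × 10^6
Stock = 237 PFU/mL × 2.5366 × 10^6 = 6.01 × 10^8 PFU/mL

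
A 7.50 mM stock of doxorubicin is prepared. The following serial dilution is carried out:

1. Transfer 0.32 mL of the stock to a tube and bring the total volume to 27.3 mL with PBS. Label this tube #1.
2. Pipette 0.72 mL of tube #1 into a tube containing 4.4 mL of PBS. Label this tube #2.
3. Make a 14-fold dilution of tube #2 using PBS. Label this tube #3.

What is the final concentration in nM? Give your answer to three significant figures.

883 nM

Step 1: 0.32 mL brought to 27.3 mL → factor 27.3/0.32 = 85.312
Step 2: 0.72 mL + 4.4 mL = 5.12 mL total → factor 5.12/0.72 = 7.1111
Step 3: 14-fold → factor 14
Overall dilution factor = 85.312 × 7.1111 × 14 = 8493.3
Final = 7.50 mM / 8493.3 = 0.0008830 mM = 883 nM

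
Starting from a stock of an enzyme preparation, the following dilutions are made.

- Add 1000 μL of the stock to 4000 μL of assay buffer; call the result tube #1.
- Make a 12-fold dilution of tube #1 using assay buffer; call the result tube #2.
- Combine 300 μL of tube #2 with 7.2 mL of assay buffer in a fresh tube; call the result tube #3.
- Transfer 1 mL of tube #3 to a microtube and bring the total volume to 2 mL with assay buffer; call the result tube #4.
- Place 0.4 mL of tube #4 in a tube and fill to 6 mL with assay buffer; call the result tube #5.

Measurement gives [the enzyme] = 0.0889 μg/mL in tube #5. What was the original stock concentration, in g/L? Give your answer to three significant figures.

Step 1: 1000 μL + 4000 μL = 5000 μL total → factor 5000/1000 = 5
Step 2: 12-fold → factor 12
Step 3: 300 μL + 7.2 mL = 7500 μL total → factor 7500/300 = 25
Step 4: 1 mL brought to 2 mL → factor 2/1 = 2
Step 5: 0.4 mL brought to 6 mL → factor 6/0.4 = 15
Overall dilution factor = 5 × 12 × 25 × 2 × 15 = 45000
Stock = 0.0889 μg/mL × 45000 = 4000 μg/mL = 4.00 g/L

4.00 g/L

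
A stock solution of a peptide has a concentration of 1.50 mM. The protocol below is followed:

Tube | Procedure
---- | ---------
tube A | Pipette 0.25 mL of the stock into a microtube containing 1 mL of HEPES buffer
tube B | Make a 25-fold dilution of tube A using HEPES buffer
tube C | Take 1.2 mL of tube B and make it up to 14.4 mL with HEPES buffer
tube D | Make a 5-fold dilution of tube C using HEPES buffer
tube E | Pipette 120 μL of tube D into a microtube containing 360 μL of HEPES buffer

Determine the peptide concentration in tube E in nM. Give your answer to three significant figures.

50.0 nM

Step 1: 0.25 mL + 1 mL = 1.25 mL total → factor 1.25/0.25 = 5
Step 2: 25-fold → factor 25
Step 3: 1.2 mL brought to 14.4 mL → factor 14.4/1.2 = 12
Step 4: 5-fold → factor 5
Step 5: 120 μL + 360 μL = 480 μL total → factor 480/120 = 4
Overall dilution factor = 5 × 25 × 12 × 5 × 4 = 30000
Final = 1.50 mM / 30000 = 5.000 × 10^-5 mM = 50.0 nM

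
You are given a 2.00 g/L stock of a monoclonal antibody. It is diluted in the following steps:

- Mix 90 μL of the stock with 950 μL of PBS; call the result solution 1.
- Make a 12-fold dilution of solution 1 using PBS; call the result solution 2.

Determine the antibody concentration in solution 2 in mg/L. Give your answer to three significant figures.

Step 1: 90 μL + 950 μL = 1040 μL total → factor 1040/90 = 11.556
Step 2: 12-fold → factor 12
Overall dilution factor = 11.556 × 12 = 138.67
Final = 2.00 g/L / 138.67 = 0.01442 g/L = 14.4 mg/L

14.4 mg/L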